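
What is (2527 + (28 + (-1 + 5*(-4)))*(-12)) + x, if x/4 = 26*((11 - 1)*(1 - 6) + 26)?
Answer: -53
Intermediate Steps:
x = -2496 (x = 4*(26*((11 - 1)*(1 - 6) + 26)) = 4*(26*(10*(-5) + 26)) = 4*(26*(-50 + 26)) = 4*(26*(-24)) = 4*(-624) = -2496)
(2527 + (28 + (-1 + 5*(-4)))*(-12)) + x = (2527 + (28 + (-1 + 5*(-4)))*(-12)) - 2496 = (2527 + (28 + (-1 - 20))*(-12)) - 2496 = (2527 + (28 - 21)*(-12)) - 2496 = (2527 + 7*(-12)) - 2496 = (2527 - 84) - 2496 = 2443 - 2496 = -53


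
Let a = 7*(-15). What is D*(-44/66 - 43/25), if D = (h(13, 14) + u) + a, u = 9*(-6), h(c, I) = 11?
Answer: 26492/75 ≈ 353.23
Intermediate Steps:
a = -105
u = -54
D = -148 (D = (11 - 54) - 105 = -43 - 105 = -148)
D*(-44/66 - 43/25) = -148*(-44/66 - 43/25) = -148*(-44*1/66 - 43*1/25) = -148*(-⅔ - 43/25) = -148*(-179/75) = 26492/75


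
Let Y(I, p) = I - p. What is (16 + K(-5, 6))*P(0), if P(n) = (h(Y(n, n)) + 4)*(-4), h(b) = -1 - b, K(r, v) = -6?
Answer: -120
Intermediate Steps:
P(n) = -12 (P(n) = ((-1 - (n - n)) + 4)*(-4) = ((-1 - 1*0) + 4)*(-4) = ((-1 + 0) + 4)*(-4) = (-1 + 4)*(-4) = 3*(-4) = -12)
(16 + K(-5, 6))*P(0) = (16 - 6)*(-12) = 10*(-12) = -120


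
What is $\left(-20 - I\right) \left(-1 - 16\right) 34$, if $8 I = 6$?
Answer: $\frac{23987}{2} \approx 11994.0$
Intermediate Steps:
$I = \frac{3}{4}$ ($I = \frac{1}{8} \cdot 6 = \frac{3}{4} \approx 0.75$)
$\left(-20 - I\right) \left(-1 - 16\right) 34 = \left(-20 - \frac{3}{4}\right) \left(-1 - 16\right) 34 = \left(-20 - \frac{3}{4}\right) \left(-17\right) 34 = \left(- \frac{83}{4}\right) \left(-17\right) 34 = \frac{1411}{4} \cdot 34 = \frac{23987}{2}$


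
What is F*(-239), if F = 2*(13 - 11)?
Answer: -956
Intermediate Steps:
F = 4 (F = 2*2 = 4)
F*(-239) = 4*(-239) = -956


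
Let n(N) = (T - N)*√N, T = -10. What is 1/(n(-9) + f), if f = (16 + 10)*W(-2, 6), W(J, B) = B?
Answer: 52/8115 + I/8115 ≈ 0.0064079 + 0.00012323*I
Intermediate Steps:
n(N) = √N*(-10 - N) (n(N) = (-10 - N)*√N = √N*(-10 - N))
f = 156 (f = (16 + 10)*6 = 26*6 = 156)
1/(n(-9) + f) = 1/(√(-9)*(-10 - 1*(-9)) + 156) = 1/((3*I)*(-10 + 9) + 156) = 1/((3*I)*(-1) + 156) = 1/(-3*I + 156) = 1/(156 - 3*I) = (156 + 3*I)/24345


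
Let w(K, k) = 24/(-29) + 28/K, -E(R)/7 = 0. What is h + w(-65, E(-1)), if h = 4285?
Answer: 8074853/1885 ≈ 4283.7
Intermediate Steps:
E(R) = 0 (E(R) = -7*0 = 0)
w(K, k) = -24/29 + 28/K (w(K, k) = 24*(-1/29) + 28/K = -24/29 + 28/K)
h + w(-65, E(-1)) = 4285 + (-24/29 + 28/(-65)) = 4285 + (-24/29 + 28*(-1/65)) = 4285 + (-24/29 - 28/65) = 4285 - 2372/1885 = 8074853/1885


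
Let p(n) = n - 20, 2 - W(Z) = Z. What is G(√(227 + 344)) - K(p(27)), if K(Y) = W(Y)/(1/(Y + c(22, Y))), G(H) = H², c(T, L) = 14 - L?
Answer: 641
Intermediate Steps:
W(Z) = 2 - Z
p(n) = -20 + n
K(Y) = 28 - 14*Y (K(Y) = (2 - Y)/(1/(Y + (14 - Y))) = (2 - Y)/(1/14) = (2 - Y)*14 = 28 - 14*Y)
G(√(227 + 344)) - K(p(27)) = (√(227 + 344))² - (28 - 14*(-20 + 27)) = (√571)² - (28 - 14*7) = 571 - (28 - 98) = 571 - 1*(-70) = 571 + 70 = 641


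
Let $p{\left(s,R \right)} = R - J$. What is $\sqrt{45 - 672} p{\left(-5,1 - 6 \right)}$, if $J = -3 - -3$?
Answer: $- 5 i \sqrt{627} \approx - 125.2 i$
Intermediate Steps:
$J = 0$ ($J = -3 + 3 = 0$)
$p{\left(s,R \right)} = R$ ($p{\left(s,R \right)} = R - 0 = R + 0 = R$)
$\sqrt{45 - 672} p{\left(-5,1 - 6 \right)} = \sqrt{45 - 672} \left(1 - 6\right) = \sqrt{-627} \left(1 - 6\right) = i \sqrt{627} \left(-5\right) = - 5 i \sqrt{627}$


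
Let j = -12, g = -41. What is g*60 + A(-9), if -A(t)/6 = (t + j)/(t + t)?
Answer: -2467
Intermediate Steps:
A(t) = -3*(-12 + t)/t (A(t) = -6*(t - 12)/(t + t) = -6*(-12 + t)/(2*t) = -6*(-12 + t)*1/(2*t) = -3*(-12 + t)/t)
g*60 + A(-9) = -41*60 + (-3 + 36/(-9)) = -2460 + (-3 + 36*(-⅑)) = -2460 + (-3 - 4) = -2460 - 7 = -2467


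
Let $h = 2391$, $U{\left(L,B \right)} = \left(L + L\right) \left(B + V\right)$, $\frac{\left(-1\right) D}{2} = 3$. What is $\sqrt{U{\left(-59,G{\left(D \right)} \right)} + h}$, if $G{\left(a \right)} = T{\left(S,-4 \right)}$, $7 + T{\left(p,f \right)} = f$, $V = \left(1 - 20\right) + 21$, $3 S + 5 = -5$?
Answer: $\sqrt{3453} \approx 58.762$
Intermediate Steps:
$D = -6$ ($D = \left(-2\right) 3 = -6$)
$S = - \frac{10}{3}$ ($S = - \frac{5}{3} + \frac{1}{3} \left(-5\right) = - \frac{5}{3} - \frac{5}{3} = - \frac{10}{3} \approx -3.3333$)
$V = 2$ ($V = -19 + 21 = 2$)
$T{\left(p,f \right)} = -7 + f$
$G{\left(a \right)} = -11$ ($G{\left(a \right)} = -7 - 4 = -11$)
$U{\left(L,B \right)} = 2 L \left(2 + B\right)$ ($U{\left(L,B \right)} = \left(L + L\right) \left(B + 2\right) = 2 L \left(2 + B\right)$)
$\sqrt{U{\left(-59,G{\left(D \right)} \right)} + h} = \sqrt{2 \left(-59\right) \left(2 - 11\right) + 2391} = \sqrt{2 \left(-59\right) \left(-9\right) + 2391} = \sqrt{1062 + 2391} = \sqrt{3453}$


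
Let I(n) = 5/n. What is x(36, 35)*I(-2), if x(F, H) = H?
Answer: -175/2 ≈ -87.500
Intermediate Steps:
x(36, 35)*I(-2) = 35*(5/(-2)) = 35*(5*(-1/2)) = 35*(-5/2) = -175/2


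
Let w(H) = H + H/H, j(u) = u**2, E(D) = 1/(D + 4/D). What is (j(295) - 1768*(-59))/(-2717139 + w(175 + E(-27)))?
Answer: -140250021/1991533906 ≈ -0.070423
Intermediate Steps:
w(H) = 1 + H (w(H) = H + 1 = 1 + H)
(j(295) - 1768*(-59))/(-2717139 + w(175 + E(-27))) = (295**2 - 1768*(-59))/(-2717139 + (1 + (175 - 27/(4 + (-27)**2)))) = (87025 + 104312)/(-2717139 + (1 + (175 - 27/(4 + 729)))) = 191337/(-2717139 + (1 + (175 - 27/733))) = 191337/(-2717139 + (1 + 128248/733)) = 191337/(-2717139 + 128981/733) = 191337/(-1991533906/733) = 191337*(-733/1991533906) = -140250021/1991533906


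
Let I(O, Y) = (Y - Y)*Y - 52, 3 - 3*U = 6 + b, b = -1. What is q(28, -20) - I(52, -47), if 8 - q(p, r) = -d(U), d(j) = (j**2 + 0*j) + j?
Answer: 538/9 ≈ 59.778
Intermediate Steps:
U = -2/3 (U = 1 - (6 - 1)/3 = 1 - 1/3*5 = 1 - 5/3 = -2/3 ≈ -0.66667)
d(j) = j + j**2 (d(j) = (j**2 + 0) + j = j**2 + j = j + j**2)
I(O, Y) = -52 (I(O, Y) = 0*Y - 52 = 0 - 52 = -52)
q(p, r) = 70/9 (q(p, r) = 8 - (-1)*(-2*(1 - 2/3)/3) = 8 - (-1)*(-2/3*1/3) = 8 - (-1)*(-2)/9 = 8 - 1*2/9 = 8 - 2/9 = 70/9)
q(28, -20) - I(52, -47) = 70/9 - 1*(-52) = 70/9 + 52 = 538/9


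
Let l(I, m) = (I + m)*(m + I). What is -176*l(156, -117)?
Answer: -267696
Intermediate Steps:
l(I, m) = (I + m)² (l(I, m) = (I + m)*(I + m) = (I + m)²)
-176*l(156, -117) = -176*(156 - 117)² = -176*39² = -176*1521 = -267696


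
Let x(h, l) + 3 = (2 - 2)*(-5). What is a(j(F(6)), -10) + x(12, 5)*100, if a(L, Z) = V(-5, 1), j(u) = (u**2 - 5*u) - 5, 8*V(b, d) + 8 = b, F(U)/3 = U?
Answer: -2413/8 ≈ -301.63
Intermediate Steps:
F(U) = 3*U
V(b, d) = -1 + b/8
x(h, l) = -3 (x(h, l) = -3 + (2 - 2)*(-5) = -3 + 0*(-5) = -3 + 0 = -3)
j(u) = -5 + u**2 - 5*u
a(L, Z) = -13/8 (a(L, Z) = -1 + (1/8)*(-5) = -1 - 5/8 = -13/8)
a(j(F(6)), -10) + x(12, 5)*100 = -13/8 - 3*100 = -13/8 - 300 = -2413/8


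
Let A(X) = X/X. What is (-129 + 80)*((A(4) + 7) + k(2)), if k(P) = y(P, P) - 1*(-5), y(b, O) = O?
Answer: -735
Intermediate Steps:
A(X) = 1
k(P) = 5 + P (k(P) = P - 1*(-5) = P + 5 = 5 + P)
(-129 + 80)*((A(4) + 7) + k(2)) = (-129 + 80)*((1 + 7) + (5 + 2)) = -49*(8 + 7) = -49*15 = -735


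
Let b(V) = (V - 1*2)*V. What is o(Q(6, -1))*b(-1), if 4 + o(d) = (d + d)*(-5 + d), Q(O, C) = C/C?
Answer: -36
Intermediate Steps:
Q(O, C) = 1
o(d) = -4 + 2*d*(-5 + d) (o(d) = -4 + (d + d)*(-5 + d) = -4 + (2*d)*(-5 + d) = -4 + 2*d*(-5 + d))
b(V) = V*(-2 + V) (b(V) = (V - 2)*V = (-2 + V)*V = V*(-2 + V))
o(Q(6, -1))*b(-1) = (-4 - 10*1 + 2*1**2)*(-(-2 - 1)) = (-4 - 10 + 2*1)*(-1*(-3)) = (-4 - 10 + 2)*3 = -12*3 = -36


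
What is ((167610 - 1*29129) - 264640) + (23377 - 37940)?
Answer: -140722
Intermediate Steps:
((167610 - 1*29129) - 264640) + (23377 - 37940) = ((167610 - 29129) - 264640) - 14563 = (138481 - 264640) - 14563 = -126159 - 14563 = -140722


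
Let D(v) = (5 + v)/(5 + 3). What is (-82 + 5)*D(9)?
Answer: -539/4 ≈ -134.75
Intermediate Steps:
D(v) = 5/8 + v/8 (D(v) = (5 + v)/8 = (5 + v)*(⅛) = 5/8 + v/8)
(-82 + 5)*D(9) = (-82 + 5)*(5/8 + (⅛)*9) = -77*(5/8 + 9/8) = -77*7/4 = -539/4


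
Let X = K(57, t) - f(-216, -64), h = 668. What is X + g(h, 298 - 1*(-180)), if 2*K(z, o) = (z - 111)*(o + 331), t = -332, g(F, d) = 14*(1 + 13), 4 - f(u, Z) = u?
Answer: 3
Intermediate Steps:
f(u, Z) = 4 - u
g(F, d) = 196 (g(F, d) = 14*14 = 196)
K(z, o) = (-111 + z)*(331 + o)/2 (K(z, o) = ((z - 111)*(o + 331))/2 = ((-111 + z)*(331 + o))/2 = (-111 + z)*(331 + o)/2)
X = -193 (X = (-36741/2 - 111/2*(-332) + (331/2)*57 + (1/2)*(-332)*57) - (4 - 1*(-216)) = (-36741/2 + 18426 + 18867/2 - 9462) - (4 + 216) = 27 - 1*220 = 27 - 220 = -193)
X + g(h, 298 - 1*(-180)) = -193 + 196 = 3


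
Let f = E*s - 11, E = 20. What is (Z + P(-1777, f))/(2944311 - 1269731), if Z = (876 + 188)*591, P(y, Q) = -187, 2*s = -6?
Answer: 628637/1674580 ≈ 0.37540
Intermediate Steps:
s = -3 (s = (1/2)*(-6) = -3)
f = -71 (f = 20*(-3) - 11 = -60 - 11 = -71)
Z = 628824 (Z = 1064*591 = 628824)
(Z + P(-1777, f))/(2944311 - 1269731) = (628824 - 187)/(2944311 - 1269731) = 628637/1674580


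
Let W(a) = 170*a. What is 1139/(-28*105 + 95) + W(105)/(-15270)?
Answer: -2272526/1448105 ≈ -1.5693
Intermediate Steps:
1139/(-28*105 + 95) + W(105)/(-15270) = 1139/(-28*105 + 95) + (170*105)/(-15270) = 1139/(-2940 + 95) + 17850*(-1/15270) = 1139/(-2845) - 595/509 = 1139*(-1/2845) - 595/509 = -1139/2845 - 595/509 = -2272526/1448105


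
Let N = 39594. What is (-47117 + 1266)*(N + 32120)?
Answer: -3288158614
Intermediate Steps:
(-47117 + 1266)*(N + 32120) = (-47117 + 1266)*(39594 + 32120) = -45851*71714 = -3288158614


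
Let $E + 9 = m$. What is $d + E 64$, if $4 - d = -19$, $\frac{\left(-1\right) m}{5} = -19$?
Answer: $5527$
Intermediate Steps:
$m = 95$ ($m = \left(-5\right) \left(-19\right) = 95$)
$d = 23$ ($d = 4 - -19 = 4 + 19 = 23$)
$E = 86$ ($E = -9 + 95 = 86$)
$d + E 64 = 23 + 86 \cdot 64 = 23 + 5504 = 5527$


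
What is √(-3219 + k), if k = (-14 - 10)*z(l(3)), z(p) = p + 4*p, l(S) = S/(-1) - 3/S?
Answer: I*√2739 ≈ 52.335*I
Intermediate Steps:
l(S) = -S - 3/S (l(S) = S*(-1) - 3/S = -S - 3/S)
z(p) = 5*p
k = 480 (k = (-14 - 10)*(5*(-1*3 - 3/3)) = -120*(-3 - 3*⅓) = -120*(-3 - 1) = -120*(-4) = -24*(-20) = 480)
√(-3219 + k) = √(-3219 + 480) = √(-2739) = I*√2739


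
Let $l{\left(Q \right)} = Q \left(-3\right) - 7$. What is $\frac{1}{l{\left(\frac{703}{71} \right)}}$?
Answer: $- \frac{71}{2606} \approx -0.027245$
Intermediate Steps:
$l{\left(Q \right)} = -7 - 3 Q$ ($l{\left(Q \right)} = - 3 Q - 7 = -7 - 3 Q$)
$\frac{1}{l{\left(\frac{703}{71} \right)}} = \frac{1}{-7 - 3 \cdot \frac{703}{71}} = \frac{1}{-7 - 3 \cdot 703 \cdot \frac{1}{71}} = \frac{1}{-7 - \frac{2109}{71}} = \frac{1}{- \frac{2606}{71}} = - \frac{71}{2606}$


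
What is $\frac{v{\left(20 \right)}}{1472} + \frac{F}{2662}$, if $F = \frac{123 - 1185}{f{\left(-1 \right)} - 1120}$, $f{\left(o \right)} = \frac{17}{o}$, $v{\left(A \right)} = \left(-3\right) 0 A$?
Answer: $\frac{177}{504449} \approx 0.00035088$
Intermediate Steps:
$v{\left(A \right)} = 0$ ($v{\left(A \right)} = 0 A = 0$)
$F = \frac{354}{379}$ ($F = \frac{123 - 1185}{\frac{17}{-1} - 1120} = - \frac{1062}{17 \left(-1\right) - 1120} = - \frac{1062}{-17 - 1120} = - \frac{1062}{-1137} = \left(-1062\right) \left(- \frac{1}{1137}\right) = \frac{354}{379} \approx 0.93404$)
$\frac{v{\left(20 \right)}}{1472} + \frac{F}{2662} = \frac{0}{1472} + \frac{354}{379 \cdot 2662} = 0 \cdot \frac{1}{1472} + \frac{354}{379} \cdot \frac{1}{2662} = 0 + \frac{177}{504449} = \frac{177}{504449}$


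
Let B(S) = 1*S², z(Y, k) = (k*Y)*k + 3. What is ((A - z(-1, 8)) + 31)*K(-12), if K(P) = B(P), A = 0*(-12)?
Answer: 13248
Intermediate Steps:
z(Y, k) = 3 + Y*k² (z(Y, k) = (Y*k)*k + 3 = Y*k² + 3 = 3 + Y*k²)
A = 0
B(S) = S²
K(P) = P²
((A - z(-1, 8)) + 31)*K(-12) = ((0 - (3 - 1*8²)) + 31)*(-12)² = ((0 - (3 - 1*64)) + 31)*144 = ((0 - (3 - 64)) + 31)*144 = ((0 - 1*(-61)) + 31)*144 = ((0 + 61) + 31)*144 = (61 + 31)*144 = 92*144 = 13248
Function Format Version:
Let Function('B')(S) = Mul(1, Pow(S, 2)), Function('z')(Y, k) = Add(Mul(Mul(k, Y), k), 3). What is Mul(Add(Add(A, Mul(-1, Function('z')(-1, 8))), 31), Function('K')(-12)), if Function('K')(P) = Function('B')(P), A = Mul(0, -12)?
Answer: 13248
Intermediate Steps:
Function('z')(Y, k) = Add(3, Mul(Y, Pow(k, 2))) (Function('z')(Y, k) = Add(Mul(Mul(Y, k), k), 3) = Add(Mul(Y, Pow(k, 2)), 3) = Add(3, Mul(Y, Pow(k, 2))))
A = 0
Function('B')(S) = Pow(S, 2)
Function('K')(P) = Pow(P, 2)
Mul(Add(Add(A, Mul(-1, Function('z')(-1, 8))), 31), Function('K')(-12)) = Mul(Add(Add(0, Mul(-1, Add(3, Mul(-1, Pow(8, 2))))), 31), Pow(-12, 2)) = Mul(Add(Add(0, Mul(-1, Add(3, Mul(-1, 64)))), 31), 144) = Mul(Add(Add(0, Mul(-1, Add(3, -64))), 31), 144) = Mul(Add(Add(0, Mul(-1, -61)), 31), 144) = Mul(Add(Add(0, 61), 31), 144) = Mul(Add(61, 31), 144) = Mul(92, 144) = 13248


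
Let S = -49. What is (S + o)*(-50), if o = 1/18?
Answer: 22025/9 ≈ 2447.2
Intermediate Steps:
o = 1/18 ≈ 0.055556
(S + o)*(-50) = (-49 + 1/18)*(-50) = -881/18*(-50) = 22025/9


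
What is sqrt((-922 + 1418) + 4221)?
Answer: sqrt(4717) ≈ 68.680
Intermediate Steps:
sqrt((-922 + 1418) + 4221) = sqrt(496 + 4221) = sqrt(4717)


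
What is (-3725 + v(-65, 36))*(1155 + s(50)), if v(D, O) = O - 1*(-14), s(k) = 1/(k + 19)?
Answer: -97627600/23 ≈ -4.2447e+6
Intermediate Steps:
s(k) = 1/(19 + k)
v(D, O) = 14 + O (v(D, O) = O + 14 = 14 + O)
(-3725 + v(-65, 36))*(1155 + s(50)) = (-3725 + (14 + 36))*(1155 + 1/(19 + 50)) = (-3725 + 50)*(1155 + 1/69) = -3675*(1155 + 1/69) = -3675*79696/69 = -97627600/23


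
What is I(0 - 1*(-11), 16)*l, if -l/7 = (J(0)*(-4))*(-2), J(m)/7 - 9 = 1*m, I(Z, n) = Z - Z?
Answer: 0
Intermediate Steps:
I(Z, n) = 0
J(m) = 63 + 7*m (J(m) = 63 + 7*(1*m) = 63 + 7*m)
l = -3528 (l = -7*(63 + 7*0)*(-4)*(-2) = -7*(63 + 0)*(-4)*(-2) = -7*63*(-4)*(-2) = -(-1764)*(-2) = -7*504 = -3528)
I(0 - 1*(-11), 16)*l = 0*(-3528) = 0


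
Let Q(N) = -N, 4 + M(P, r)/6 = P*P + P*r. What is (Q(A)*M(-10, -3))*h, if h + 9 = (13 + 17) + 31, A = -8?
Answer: 314496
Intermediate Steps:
M(P, r) = -24 + 6*P² + 6*P*r (M(P, r) = -24 + 6*(P*P + P*r) = -24 + 6*(P² + P*r) = -24 + (6*P² + 6*P*r) = -24 + 6*P² + 6*P*r)
h = 52 (h = -9 + ((13 + 17) + 31) = -9 + (30 + 31) = -9 + 61 = 52)
(Q(A)*M(-10, -3))*h = ((-1*(-8))*(-24 + 6*(-10)² + 6*(-10)*(-3)))*52 = (8*(-24 + 6*100 + 180))*52 = (8*(-24 + 600 + 180))*52 = (8*756)*52 = 6048*52 = 314496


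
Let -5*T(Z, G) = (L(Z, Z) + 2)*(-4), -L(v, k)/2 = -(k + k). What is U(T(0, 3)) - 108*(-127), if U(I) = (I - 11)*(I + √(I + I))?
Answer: 342524/25 - 188*√5/25 ≈ 13684.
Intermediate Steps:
L(v, k) = 4*k (L(v, k) = -(-2)*(k + k) = -(-2)*2*k = -(-4)*k = 4*k)
T(Z, G) = 8/5 + 16*Z/5 (T(Z, G) = -(4*Z + 2)*(-4)/5 = -(2 + 4*Z)*(-4)/5 = -(-8 - 16*Z)/5 = 8/5 + 16*Z/5)
U(I) = (-11 + I)*(I + √2*√I) (U(I) = (-11 + I)*(I + √(2*I)) = (-11 + I)*(I + √2*√I))
U(T(0, 3)) - 108*(-127) = ((8/5 + (16/5)*0)² - 11*(8/5 + (16/5)*0) + √2*(8/5 + (16/5)*0)^(3/2) - 11*√2*√(8/5 + (16/5)*0)) - 108*(-127) = ((8/5 + 0)² - 11*(8/5 + 0) + √2*(8/5 + 0)^(3/2) - 11*√2*√(8/5 + 0)) + 13716 = ((8/5)² - 11*8/5 + √2*(8/5)^(3/2) - 11*√2*√(8/5)) + 13716 = (64/25 - 88/5 + √2*(16*√10/25) - 11*√2*2*√10/5) + 13716 = (64/25 - 88/5 + 32*√5/25 - 44*√5/5) + 13716 = (-376/25 - 188*√5/25) + 13716 = 342524/25 - 188*√5/25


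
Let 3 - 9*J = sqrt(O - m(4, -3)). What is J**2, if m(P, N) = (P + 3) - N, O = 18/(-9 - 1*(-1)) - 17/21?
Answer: (126 - I*sqrt(23037))**2/142884 ≈ -0.050118 - 0.26769*I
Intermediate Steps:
O = -257/84 (O = 18/(-9 + 1) - 17*1/21 = 18/(-8) - 17/21 = 18*(-1/8) - 17/21 = -9/4 - 17/21 = -257/84 ≈ -3.0595)
m(P, N) = 3 + P - N (m(P, N) = (3 + P) - N = 3 + P - N)
J = 1/3 - I*sqrt(23037)/378 (J = 1/3 - sqrt(-257/84 - (3 + 4 - 1*(-3)))/9 = 1/3 - sqrt(-257/84 - (3 + 4 + 3))/9 = 1/3 - sqrt(-257/84 - 1*10)/9 = 1/3 - sqrt(-257/84 - 10)/9 = 1/3 - I*sqrt(23037)/378 ≈ 0.33333 - 0.40153*I)
J**2 = (1/3 - I*sqrt(23037)/378)**2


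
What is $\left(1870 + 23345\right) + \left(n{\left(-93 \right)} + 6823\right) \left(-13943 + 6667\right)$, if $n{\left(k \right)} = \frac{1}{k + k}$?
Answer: $- \frac{4614557131}{93} \approx -4.9619 \cdot 10^{7}$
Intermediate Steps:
$n{\left(k \right)} = \frac{1}{2 k}$
$\left(1870 + 23345\right) + \left(n{\left(-93 \right)} + 6823\right) \left(-13943 + 6667\right) = \left(1870 + 23345\right) + \left(\frac{1}{2 \left(-93\right)} + 6823\right) \left(-13943 + 6667\right) = 25215 + \left(\frac{1}{2} \left(- \frac{1}{93}\right) + 6823\right) \left(-7276\right) = 25215 + \left(- \frac{1}{186} + 6823\right) \left(-7276\right) = 25215 + \frac{1269077}{186} \left(-7276\right) = 25215 - \frac{4616902126}{93} = - \frac{4614557131}{93}$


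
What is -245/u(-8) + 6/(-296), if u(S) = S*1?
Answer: 9059/296 ≈ 30.605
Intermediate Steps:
u(S) = S
-245/u(-8) + 6/(-296) = -245/(-8) + 6/(-296) = -245*(-1/8) + 6*(-1/296) = 245/8 - 3/148 = 9059/296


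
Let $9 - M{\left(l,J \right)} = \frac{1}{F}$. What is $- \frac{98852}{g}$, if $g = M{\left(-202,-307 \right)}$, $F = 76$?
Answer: $- \frac{7512752}{683} \approx -11000.0$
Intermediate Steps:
$M{\left(l,J \right)} = \frac{683}{76}$ ($M{\left(l,J \right)} = 9 - \frac{1}{76} = \frac{683}{76}$)
$g = \frac{683}{76} \approx 8.9868$
$- \frac{98852}{g} = - \frac{98852}{\frac{683}{76}} = \left(-98852\right) \frac{76}{683} = - \frac{7512752}{683}$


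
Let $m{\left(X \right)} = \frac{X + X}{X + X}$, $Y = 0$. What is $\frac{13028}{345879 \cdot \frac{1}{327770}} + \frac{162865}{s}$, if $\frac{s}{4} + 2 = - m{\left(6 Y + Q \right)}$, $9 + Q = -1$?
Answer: $- \frac{1696444205}{1383516} \approx -1226.2$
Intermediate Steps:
$Q = -10$ ($Q = -9 - 1 = -10$)
$m{\left(X \right)} = 1$ ($m{\left(X \right)} = \frac{2 X}{2 X} = 2 X \frac{1}{2 X} = 1$)
$s = -12$ ($s = -8 + 4 \left(\left(-1\right) 1\right) = -8 + 4 \left(-1\right) = -8 - 4 = -12$)
$\frac{13028}{345879 \cdot \frac{1}{327770}} + \frac{162865}{s} = \frac{13028}{345879 \cdot \frac{1}{327770}} + \frac{162865}{-12} = \frac{13028}{345879 \cdot \frac{1}{327770}} + 162865 \left(- \frac{1}{12}\right) = \frac{13028}{\frac{345879}{327770}} - \frac{162865}{12} = 13028 \cdot \frac{327770}{345879} - \frac{162865}{12} = \frac{4270187560}{345879} - \frac{162865}{12} = - \frac{1696444205}{1383516}$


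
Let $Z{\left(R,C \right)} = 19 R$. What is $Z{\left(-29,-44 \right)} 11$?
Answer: $-6061$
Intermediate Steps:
$Z{\left(-29,-44 \right)} 11 = 19 \left(-29\right) 11 = \left(-551\right) 11 = -6061$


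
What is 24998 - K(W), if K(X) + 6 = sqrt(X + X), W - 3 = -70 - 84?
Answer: 25004 - I*sqrt(302) ≈ 25004.0 - 17.378*I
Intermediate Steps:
W = -151 (W = 3 + (-70 - 84) = 3 - 154 = -151)
K(X) = -6 + sqrt(2)*sqrt(X) (K(X) = -6 + sqrt(X + X) = -6 + sqrt(2*X) = -6 + sqrt(2)*sqrt(X))
24998 - K(W) = 24998 - (-6 + sqrt(2)*sqrt(-151)) = 24998 - (-6 + sqrt(2)*(I*sqrt(151))) = 24998 - (-6 + I*sqrt(302)) = 24998 + (6 - I*sqrt(302)) = 25004 - I*sqrt(302)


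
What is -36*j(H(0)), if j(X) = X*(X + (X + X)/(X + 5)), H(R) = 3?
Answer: -405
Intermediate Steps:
j(X) = X*(X + 2*X/(5 + X)) (j(X) = X*(X + (2*X)/(5 + X)) = X*(X + 2*X/(5 + X)))
-36*j(H(0)) = -36*3**2*(7 + 3)/(5 + 3) = -324*10/8 = -36*45/4 = -405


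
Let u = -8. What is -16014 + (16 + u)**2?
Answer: -15950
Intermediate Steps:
-16014 + (16 + u)**2 = -16014 + (16 - 8)**2 = -16014 + 8**2 = -16014 + 64 = -15950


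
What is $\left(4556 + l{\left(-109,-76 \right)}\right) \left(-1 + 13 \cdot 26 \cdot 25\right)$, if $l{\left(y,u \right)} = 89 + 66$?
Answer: $39803239$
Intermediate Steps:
$l{\left(y,u \right)} = 155$
$\left(4556 + l{\left(-109,-76 \right)}\right) \left(-1 + 13 \cdot 26 \cdot 25\right) = \left(4556 + 155\right) \left(-1 + 13 \cdot 26 \cdot 25\right) = 4711 \left(-1 + 338 \cdot 25\right) = 4711 \left(-1 + 8450\right) = 4711 \cdot 8449 = 39803239$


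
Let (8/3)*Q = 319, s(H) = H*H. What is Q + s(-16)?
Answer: 3005/8 ≈ 375.63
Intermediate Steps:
s(H) = H²
Q = 957/8 (Q = (3/8)*319 = 957/8 ≈ 119.63)
Q + s(-16) = 957/8 + (-16)² = 957/8 + 256 = 3005/8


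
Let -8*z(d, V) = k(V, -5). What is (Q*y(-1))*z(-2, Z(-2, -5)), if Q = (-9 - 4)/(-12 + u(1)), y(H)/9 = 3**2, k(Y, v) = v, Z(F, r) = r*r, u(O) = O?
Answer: 5265/88 ≈ 59.830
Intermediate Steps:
Z(F, r) = r**2
z(d, V) = 5/8 (z(d, V) = -1/8*(-5) = 5/8)
y(H) = 81 (y(H) = 9*3**2 = 9*9 = 81)
Q = 13/11 (Q = (-9 - 4)/(-12 + 1) = -13/(-11) = -13*(-1/11) = 13/11 ≈ 1.1818)
(Q*y(-1))*z(-2, Z(-2, -5)) = ((13/11)*81)*(5/8) = (1053/11)*(5/8) = 5265/88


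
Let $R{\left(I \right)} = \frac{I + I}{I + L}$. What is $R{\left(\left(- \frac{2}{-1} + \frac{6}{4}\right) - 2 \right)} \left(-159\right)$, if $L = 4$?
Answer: $- \frac{954}{11} \approx -86.727$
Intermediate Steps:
$R{\left(I \right)} = \frac{2 I}{4 + I}$ ($R{\left(I \right)} = \frac{I + I}{I + 4} = \frac{2 I}{4 + I}$)
$R{\left(\left(- \frac{2}{-1} + \frac{6}{4}\right) - 2 \right)} \left(-159\right) = \frac{2 \left(\left(- \frac{2}{-1} + \frac{6}{4}\right) - 2\right)}{4 + \left(\left(- \frac{2}{-1} + \frac{6}{4}\right) - 2\right)} \left(-159\right) = \frac{2 \left(\left(\left(-2\right) \left(-1\right) + 6 \cdot \frac{1}{4}\right) - 2\right)}{4 + \left(\left(\left(-2\right) \left(-1\right) + 6 \cdot \frac{1}{4}\right) - 2\right)} \left(-159\right) = \frac{2 \left(\left(2 + \frac{3}{2}\right) - 2\right)}{4 + \left(\left(2 + \frac{3}{2}\right) - 2\right)} \left(-159\right) = \frac{2 \left(\frac{7}{2} - 2\right)}{4 + \left(\frac{7}{2} - 2\right)} \left(-159\right) = 2 \cdot \frac{3}{2} \frac{1}{4 + \frac{3}{2}} \left(-159\right) = 2 \cdot \frac{3}{2} \frac{1}{\frac{11}{2}} \left(-159\right) = 2 \cdot \frac{3}{2} \cdot \frac{2}{11} \left(-159\right) = \frac{6}{11} \left(-159\right) = - \frac{954}{11}$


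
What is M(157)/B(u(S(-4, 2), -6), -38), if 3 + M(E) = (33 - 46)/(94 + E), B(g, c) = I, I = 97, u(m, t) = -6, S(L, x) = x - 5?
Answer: -766/24347 ≈ -0.031462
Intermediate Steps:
S(L, x) = -5 + x
B(g, c) = 97
M(E) = -3 - 13/(94 + E) (M(E) = -3 + (33 - 46)/(94 + E) = -3 - 13/(94 + E))
M(157)/B(u(S(-4, 2), -6), -38) = ((-295 - 3*157)/(94 + 157))/97 = ((-295 - 471)/251)*(1/97) = ((1/251)*(-766))*(1/97) = -766/251*1/97 = -766/24347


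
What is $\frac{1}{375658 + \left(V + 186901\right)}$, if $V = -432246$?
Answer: $\frac{1}{130313} \approx 7.6738 \cdot 10^{-6}$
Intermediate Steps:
$\frac{1}{375658 + \left(V + 186901\right)} = \frac{1}{375658 + \left(-432246 + 186901\right)} = \frac{1}{375658 - 245345} = \frac{1}{130313}$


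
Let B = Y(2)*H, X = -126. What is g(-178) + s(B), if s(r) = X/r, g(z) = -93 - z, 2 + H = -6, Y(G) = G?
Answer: 743/8 ≈ 92.875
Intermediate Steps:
H = -8 (H = -2 - 6 = -8)
B = -16 (B = 2*(-8) = -16)
s(r) = -126/r
g(-178) + s(B) = (-93 - 1*(-178)) - 126/(-16) = (-93 + 178) - 126*(-1/16) = 85 + 63/8 = 743/8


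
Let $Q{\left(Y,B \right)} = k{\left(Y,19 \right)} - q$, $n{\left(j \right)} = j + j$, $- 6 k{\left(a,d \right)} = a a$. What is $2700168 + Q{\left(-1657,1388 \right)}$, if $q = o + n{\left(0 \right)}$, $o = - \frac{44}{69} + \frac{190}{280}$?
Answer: $\frac{4332625519}{1932} \approx 2.2426 \cdot 10^{6}$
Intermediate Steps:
$k{\left(a,d \right)} = - \frac{a^{2}}{6}$ ($k{\left(a,d \right)} = - \frac{a a}{6} = - \frac{a^{2}}{6}$)
$n{\left(j \right)} = 2 j$
$o = \frac{79}{1932}$ ($o = \left(-44\right) \frac{1}{69} + 190 \cdot \frac{1}{280} = - \frac{44}{69} + \frac{19}{28} = \frac{79}{1932} \approx 0.04089$)
$q = \frac{79}{1932}$ ($q = \frac{79}{1932} + 2 \cdot 0 = \frac{79}{1932} + 0 = \frac{79}{1932} \approx 0.04089$)
$Q{\left(Y,B \right)} = - \frac{79}{1932} - \frac{Y^{2}}{6}$ ($Q{\left(Y,B \right)} = - \frac{Y^{2}}{6} - \frac{79}{1932} = - \frac{79}{1932} - \frac{Y^{2}}{6}$)
$2700168 + Q{\left(-1657,1388 \right)} = 2700168 - \left(\frac{79}{1932} + \frac{\left(-1657\right)^{2}}{6}\right) = 2700168 - \frac{884099057}{1932} = \frac{4332625519}{1932}$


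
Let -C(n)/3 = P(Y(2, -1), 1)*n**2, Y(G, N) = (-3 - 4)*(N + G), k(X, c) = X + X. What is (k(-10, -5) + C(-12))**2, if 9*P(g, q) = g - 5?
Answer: 309136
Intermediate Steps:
k(X, c) = 2*X
Y(G, N) = -7*G - 7*N (Y(G, N) = -7*(G + N) = -7*G - 7*N)
P(g, q) = -5/9 + g/9 (P(g, q) = (g - 5)/9 = (-5 + g)/9 = -5/9 + g/9)
C(n) = 4*n**2 (C(n) = -3*(-5/9 + (-7*2 - 7*(-1))/9)*n**2 = -3*(-5/9 + (-14 + 7)/9)*n**2 = -3*(-5/9 + (1/9)*(-7))*n**2 = -3*(-5/9 - 7/9)*n**2 = -(-4)*n**2 = 4*n**2)
(k(-10, -5) + C(-12))**2 = (2*(-10) + 4*(-12)**2)**2 = (-20 + 4*144)**2 = (-20 + 576)**2 = 556**2 = 309136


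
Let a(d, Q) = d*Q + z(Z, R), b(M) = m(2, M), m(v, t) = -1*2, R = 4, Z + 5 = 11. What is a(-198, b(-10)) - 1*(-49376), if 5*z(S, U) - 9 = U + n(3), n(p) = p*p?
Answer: 248882/5 ≈ 49776.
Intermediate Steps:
n(p) = p²
Z = 6 (Z = -5 + 11 = 6)
m(v, t) = -2
z(S, U) = 18/5 + U/5 (z(S, U) = 9/5 + (U + 3²)/5 = 9/5 + (U + 9)/5 = 9/5 + (9 + U)/5 = 9/5 + (9/5 + U/5) = 18/5 + U/5)
b(M) = -2
a(d, Q) = 22/5 + Q*d (a(d, Q) = d*Q + (18/5 + (⅕)*4) = Q*d + (18/5 + ⅘) = Q*d + 22/5 = 22/5 + Q*d)
a(-198, b(-10)) - 1*(-49376) = (22/5 - 2*(-198)) - 1*(-49376) = (22/5 + 396) + 49376 = 2002/5 + 49376 = 248882/5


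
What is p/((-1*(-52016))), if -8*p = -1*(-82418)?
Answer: -41209/208064 ≈ -0.19806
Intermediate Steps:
p = -41209/4 (p = -(-1)*(-82418)/8 = -1/8*82418 = -41209/4 ≈ -10302.)
p/((-1*(-52016))) = -41209/(4*((-1*(-52016)))) = -41209/4/52016 = -41209/4*1/52016 = -41209/208064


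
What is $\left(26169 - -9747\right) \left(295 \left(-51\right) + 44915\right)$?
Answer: $1072810920$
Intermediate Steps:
$\left(26169 - -9747\right) \left(295 \left(-51\right) + 44915\right) = \left(26169 + 9747\right) \left(-15045 + 44915\right) = 35916 \cdot 29870 = 1072810920$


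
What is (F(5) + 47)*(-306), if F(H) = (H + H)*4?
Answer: -26622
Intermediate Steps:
F(H) = 8*H (F(H) = (2*H)*4 = 8*H)
(F(5) + 47)*(-306) = (8*5 + 47)*(-306) = (40 + 47)*(-306) = 87*(-306) = -26622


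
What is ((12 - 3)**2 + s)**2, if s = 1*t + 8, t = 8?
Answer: 9409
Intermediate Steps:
s = 16 (s = 1*8 + 8 = 8 + 8 = 16)
((12 - 3)**2 + s)**2 = ((12 - 3)**2 + 16)**2 = (9**2 + 16)**2 = (81 + 16)**2 = 97**2 = 9409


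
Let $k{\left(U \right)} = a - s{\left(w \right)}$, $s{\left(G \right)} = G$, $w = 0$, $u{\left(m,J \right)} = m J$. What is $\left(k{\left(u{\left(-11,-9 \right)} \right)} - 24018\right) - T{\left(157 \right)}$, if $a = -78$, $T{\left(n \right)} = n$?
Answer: $-24253$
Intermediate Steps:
$u{\left(m,J \right)} = J m$
$k{\left(U \right)} = -78$ ($k{\left(U \right)} = -78 - 0 = -78 + 0 = -78$)
$\left(k{\left(u{\left(-11,-9 \right)} \right)} - 24018\right) - T{\left(157 \right)} = \left(-78 - 24018\right) - 157 = -24096 - 157 = -24253$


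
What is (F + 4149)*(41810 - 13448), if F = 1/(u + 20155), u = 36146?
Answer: 2208386803900/18767 ≈ 1.1767e+8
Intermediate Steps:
F = 1/56301 (F = 1/(36146 + 20155) = 1/56301 ≈ 1.7762e-5)
(F + 4149)*(41810 - 13448) = (1/56301 + 4149)*(41810 - 13448) = (233592850/56301)*28362 = 2208386803900/18767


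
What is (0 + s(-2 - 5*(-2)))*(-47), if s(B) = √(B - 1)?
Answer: -47*√7 ≈ -124.35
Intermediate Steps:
s(B) = √(-1 + B)
(0 + s(-2 - 5*(-2)))*(-47) = (0 + √(-1 + (-2 - 5*(-2))))*(-47) = (0 + √(-1 + (-2 + 10)))*(-47) = (0 + √(-1 + 8))*(-47) = (0 + √7)*(-47) = √7*(-47) = -47*√7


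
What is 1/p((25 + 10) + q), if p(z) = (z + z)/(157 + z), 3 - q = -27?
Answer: 111/65 ≈ 1.7077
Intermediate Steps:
q = 30 (q = 3 - 1*(-27) = 3 + 27 = 30)
p(z) = 2*z/(157 + z) (p(z) = (2*z)/(157 + z) = 2*z/(157 + z))
1/p((25 + 10) + q) = 1/(2*((25 + 10) + 30)/(157 + ((25 + 10) + 30))) = 1/(2*(35 + 30)/(157 + (35 + 30))) = 1/(2*65/(157 + 65)) = 1/(2*65/222) = 1/(2*65*(1/222)) = 1/(65/111) = 111/65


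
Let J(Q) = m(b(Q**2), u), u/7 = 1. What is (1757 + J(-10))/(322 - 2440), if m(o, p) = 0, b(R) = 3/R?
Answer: -1757/2118 ≈ -0.82956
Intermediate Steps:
u = 7 (u = 7*1 = 7)
J(Q) = 0
(1757 + J(-10))/(322 - 2440) = (1757 + 0)/(322 - 2440) = 1757/(-2118) = 1757*(-1/2118) = -1757/2118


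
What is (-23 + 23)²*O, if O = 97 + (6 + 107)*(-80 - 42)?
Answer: 0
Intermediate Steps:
O = -13689 (O = 97 + 113*(-122) = 97 - 13786 = -13689)
(-23 + 23)²*O = (-23 + 23)²*(-13689) = 0²*(-13689) = 0*(-13689) = 0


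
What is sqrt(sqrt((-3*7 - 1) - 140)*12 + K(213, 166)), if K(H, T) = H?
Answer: sqrt(213 + 108*I*sqrt(2)) ≈ 15.413 + 4.9548*I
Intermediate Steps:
sqrt(sqrt((-3*7 - 1) - 140)*12 + K(213, 166)) = sqrt(sqrt((-3*7 - 1) - 140)*12 + 213) = sqrt(sqrt((-21 - 1) - 140)*12 + 213) = sqrt(sqrt(-22 - 140)*12 + 213) = sqrt(sqrt(-162)*12 + 213) = sqrt((9*I*sqrt(2))*12 + 213) = sqrt(108*I*sqrt(2) + 213) = sqrt(213 + 108*I*sqrt(2))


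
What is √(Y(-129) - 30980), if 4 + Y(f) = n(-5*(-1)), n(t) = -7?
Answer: I*√30991 ≈ 176.04*I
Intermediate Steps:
Y(f) = -11 (Y(f) = -4 - 7 = -11)
√(Y(-129) - 30980) = √(-11 - 30980) = √(-30991) = I*√30991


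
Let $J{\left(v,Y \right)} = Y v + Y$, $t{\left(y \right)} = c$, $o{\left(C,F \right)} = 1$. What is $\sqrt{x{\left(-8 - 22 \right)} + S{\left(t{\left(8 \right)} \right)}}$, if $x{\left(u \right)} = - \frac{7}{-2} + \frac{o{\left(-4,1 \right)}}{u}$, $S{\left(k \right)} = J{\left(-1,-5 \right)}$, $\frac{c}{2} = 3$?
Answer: $\frac{2 \sqrt{195}}{15} \approx 1.8619$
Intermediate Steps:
$c = 6$ ($c = 2 \cdot 3 = 6$)
$t{\left(y \right)} = 6$
$J{\left(v,Y \right)} = Y + Y v$
$S{\left(k \right)} = 0$ ($S{\left(k \right)} = - 5 \left(1 - 1\right) = \left(-5\right) 0 = 0$)
$x{\left(u \right)} = \frac{7}{2} + \frac{1}{u}$ ($x{\left(u \right)} = - \frac{7}{-2} + 1 \frac{1}{u} = \left(-7\right) \left(- \frac{1}{2}\right) + \frac{1}{u} = \frac{7}{2} + \frac{1}{u}$)
$\sqrt{x{\left(-8 - 22 \right)} + S{\left(t{\left(8 \right)} \right)}} = \sqrt{\left(\frac{7}{2} + \frac{1}{-8 - 22}\right) + 0} = \sqrt{\left(\frac{7}{2} + \frac{1}{-30}\right) + 0} = \sqrt{\left(\frac{7}{2} - \frac{1}{30}\right) + 0} = \sqrt{\frac{52}{15} + 0} = \sqrt{\frac{52}{15}} = \frac{2 \sqrt{195}}{15}$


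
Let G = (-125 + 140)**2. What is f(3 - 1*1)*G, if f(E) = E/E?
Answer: 225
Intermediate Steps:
G = 225 (G = 15**2 = 225)
f(E) = 1
f(3 - 1*1)*G = 1*225 = 225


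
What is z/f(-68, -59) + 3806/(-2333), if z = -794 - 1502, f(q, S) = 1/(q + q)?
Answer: 728489442/2333 ≈ 3.1225e+5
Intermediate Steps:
f(q, S) = 1/(2*q)
z = -2296
z/f(-68, -59) + 3806/(-2333) = -2296/((1/2)/(-68)) + 3806/(-2333) = -2296/((1/2)*(-1/68)) + 3806*(-1/2333) = -2296/(-1/136) - 3806/2333 = -2296*(-136) - 3806/2333 = 312256 - 3806/2333 = 728489442/2333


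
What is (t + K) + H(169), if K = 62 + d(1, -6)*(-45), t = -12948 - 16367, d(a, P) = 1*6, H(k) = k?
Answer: -29354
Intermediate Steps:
d(a, P) = 6
t = -29315
K = -208 (K = 62 + 6*(-45) = 62 - 270 = -208)
(t + K) + H(169) = (-29315 - 208) + 169 = -29523 + 169 = -29354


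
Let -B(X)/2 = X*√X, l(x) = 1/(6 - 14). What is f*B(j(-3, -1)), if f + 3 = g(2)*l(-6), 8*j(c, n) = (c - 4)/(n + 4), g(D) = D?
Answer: -91*I*√42/576 ≈ -1.0239*I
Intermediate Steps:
l(x) = -⅛ (l(x) = 1/(-8) = -⅛)
j(c, n) = (-4 + c)/(8*(4 + n)) (j(c, n) = ((c - 4)/(n + 4))/8 = ((-4 + c)/(4 + n))/8 = (-4 + c)/(8*(4 + n)))
f = -13/4 (f = -3 + 2*(-⅛) = -3 - ¼ = -13/4 ≈ -3.2500)
B(X) = -2*X^(3/2) (B(X) = -2*X*√X = -2*X^(3/2))
f*B(j(-3, -1)) = -(-13)*((-4 - 3)/(8*(4 - 1)))^(3/2)/2 = -(-13)*((⅛)*(-7)/3)^(3/2)/2 = -(-13)*((⅛)*(⅓)*(-7))^(3/2)/2 = -(-13)*(-7/24)^(3/2)/2 = -(-13)*(-7*I*√42/288)/2 = -91*I*√42/576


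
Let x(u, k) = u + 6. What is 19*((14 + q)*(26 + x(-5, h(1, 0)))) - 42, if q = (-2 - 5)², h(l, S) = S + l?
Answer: 32277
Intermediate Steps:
q = 49 (q = (-7)² = 49)
x(u, k) = 6 + u
19*((14 + q)*(26 + x(-5, h(1, 0)))) - 42 = 19*((14 + 49)*(26 + (6 - 5))) - 42 = 19*(63*(26 + 1)) - 42 = 19*(63*27) - 42 = 19*1701 - 42 = 32319 - 42 = 32277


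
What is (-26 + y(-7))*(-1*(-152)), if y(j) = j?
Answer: -5016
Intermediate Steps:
(-26 + y(-7))*(-1*(-152)) = (-26 - 7)*(-1*(-152)) = -33*152 = -5016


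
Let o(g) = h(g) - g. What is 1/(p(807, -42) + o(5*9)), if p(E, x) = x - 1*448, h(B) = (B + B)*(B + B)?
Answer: 1/7565 ≈ 0.00013219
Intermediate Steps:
h(B) = 4*B² (h(B) = (2*B)*(2*B) = 4*B²)
p(E, x) = -448 + x (p(E, x) = x - 448 = -448 + x)
o(g) = -g + 4*g² (o(g) = 4*g² - g = -g + 4*g²)
1/(p(807, -42) + o(5*9)) = 1/((-448 - 42) + (5*9)*(-1 + 4*(5*9))) = 1/(-490 + 45*(-1 + 4*45)) = 1/(-490 + 45*(-1 + 180)) = 1/(-490 + 45*179) = 1/(-490 + 8055) = 1/7565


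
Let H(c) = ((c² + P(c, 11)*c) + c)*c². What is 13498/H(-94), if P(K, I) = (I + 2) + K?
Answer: 6749/72260808 ≈ 9.3398e-5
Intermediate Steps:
P(K, I) = 2 + I + K (P(K, I) = (2 + I) + K = 2 + I + K)
H(c) = c²*(c + c² + c*(13 + c)) (H(c) = ((c² + (2 + 11 + c)*c) + c)*c² = ((c² + (13 + c)*c) + c)*c² = ((c² + c*(13 + c)) + c)*c² = (c + c² + c*(13 + c))*c² = c²*(c + c² + c*(13 + c)))
13498/H(-94) = 13498/((2*(-94)³*(7 - 94))) = 13498/((2*(-830584)*(-87))) = 13498/144521616 = 13498*(1/144521616) = 6749/72260808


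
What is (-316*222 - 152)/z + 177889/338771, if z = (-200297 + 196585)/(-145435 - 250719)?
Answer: -147424716859737/19648718 ≈ -7.5030e+6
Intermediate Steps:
z = 1856/198077 (z = -3712/(-396154) = -3712*(-1/396154) = 1856/198077 ≈ 0.0093701)
(-316*222 - 152)/z + 177889/338771 = (-316*222 - 152)/(1856/198077) + 177889/338771 = (-70152 - 152)*(198077/1856) + 177889*(1/338771) = -70304*198077/1856 + 177889/338771 = -435175169/58 + 177889/338771 = -147424716859737/19648718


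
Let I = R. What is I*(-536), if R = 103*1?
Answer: -55208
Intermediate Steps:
R = 103
I = 103
I*(-536) = 103*(-536) = -55208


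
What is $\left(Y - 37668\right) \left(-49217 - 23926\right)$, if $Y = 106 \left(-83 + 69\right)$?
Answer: $2863694736$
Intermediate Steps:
$Y = -1484$ ($Y = 106 \left(-14\right) = -1484$)
$\left(Y - 37668\right) \left(-49217 - 23926\right) = \left(-1484 - 37668\right) \left(-49217 - 23926\right) = \left(-39152\right) \left(-73143\right) = 2863694736$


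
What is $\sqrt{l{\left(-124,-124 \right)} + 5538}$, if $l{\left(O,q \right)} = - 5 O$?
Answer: $\sqrt{6158} \approx 78.473$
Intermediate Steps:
$\sqrt{l{\left(-124,-124 \right)} + 5538} = \sqrt{\left(-5\right) \left(-124\right) + 5538} = \sqrt{620 + 5538} = \sqrt{6158}$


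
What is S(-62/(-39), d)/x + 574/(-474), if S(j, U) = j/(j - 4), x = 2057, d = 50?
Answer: -27754220/22912923 ≈ -1.2113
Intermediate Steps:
S(j, U) = j/(-4 + j)
S(-62/(-39), d)/x + 574/(-474) = ((-62/(-39))/(-4 - 62/(-39)))/2057 + 574/(-474) = ((-62*(-1/39))/(-4 - 62*(-1/39)))*(1/2057) + 574*(-1/474) = (62/(39*(-4 + 62/39)))*(1/2057) - 287/237 = (62/(39*(-94/39)))*(1/2057) - 287/237 = ((62/39)*(-39/94))*(1/2057) - 287/237 = -31/47*1/2057 - 287/237 = -31/96679 - 287/237 = -27754220/22912923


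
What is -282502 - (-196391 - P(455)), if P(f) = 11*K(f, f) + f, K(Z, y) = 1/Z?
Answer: -38973469/455 ≈ -85656.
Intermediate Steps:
P(f) = f + 11/f (P(f) = 11/f + f = f + 11/f)
-282502 - (-196391 - P(455)) = -282502 - (-196391 - (455 + 11/455)) = -282502 - (-196391 - 1*207036/455) = -282502 - (-196391 - 207036/455) = -282502 - 1*(-89564941/455) = -282502 + 89564941/455 = -38973469/455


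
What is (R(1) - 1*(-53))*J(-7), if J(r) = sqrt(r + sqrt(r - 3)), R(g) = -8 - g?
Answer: 44*sqrt(-7 + I*sqrt(10)) ≈ 25.678 + 119.21*I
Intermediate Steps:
J(r) = sqrt(r + sqrt(-3 + r))
(R(1) - 1*(-53))*J(-7) = ((-8 - 1*1) - 1*(-53))*sqrt(-7 + sqrt(-3 - 7)) = ((-8 - 1) + 53)*sqrt(-7 + sqrt(-10)) = (-9 + 53)*sqrt(-7 + I*sqrt(10)) = 44*sqrt(-7 + I*sqrt(10))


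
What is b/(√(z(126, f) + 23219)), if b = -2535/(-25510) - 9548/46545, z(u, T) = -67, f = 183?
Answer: -25115581*√1447/1374491350920 ≈ -0.00069508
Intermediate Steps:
b = -25115581/237472590 (b = -2535*(-1/25510) - 9548*1/46545 = 507/5102 - 9548/46545 = -25115581/237472590 ≈ -0.10576)
b/(√(z(126, f) + 23219)) = -25115581/(237472590*√(-67 + 23219)) = -25115581*√1447/5788/237472590 = -25115581*√1447/1374491350920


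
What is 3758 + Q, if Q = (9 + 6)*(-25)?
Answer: 3383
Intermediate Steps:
Q = -375 (Q = 15*(-25) = -375)
3758 + Q = 3758 - 375 = 3383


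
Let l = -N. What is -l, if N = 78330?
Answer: 78330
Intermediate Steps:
l = -78330 (l = -1*78330 = -78330)
-l = -1*(-78330) = 78330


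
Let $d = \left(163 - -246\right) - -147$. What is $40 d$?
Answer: $22240$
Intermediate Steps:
$d = 556$ ($d = \left(163 + 246\right) + 147 = 409 + 147 = 556$)
$40 d = 40 \cdot 556 = 22240$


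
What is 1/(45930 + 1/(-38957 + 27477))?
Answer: 11480/527276399 ≈ 2.1772e-5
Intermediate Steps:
1/(45930 + 1/(-38957 + 27477)) = 1/(45930 + 1/(-11480)) = 1/(45930 - 1/11480) = 1/(527276399/11480) = 11480/527276399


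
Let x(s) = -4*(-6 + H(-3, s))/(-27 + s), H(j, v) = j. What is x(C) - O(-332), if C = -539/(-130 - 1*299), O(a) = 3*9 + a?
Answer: 76204/251 ≈ 303.60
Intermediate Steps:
O(a) = 27 + a
C = 49/39 (C = -539/(-130 - 299) = -539/(-429) = -539*(-1/429) = 49/39 ≈ 1.2564)
x(s) = 36/(-27 + s) (x(s) = -4*(-6 - 3)/(-27 + s) = -(-36)/(-27 + s) = 36/(-27 + s))
x(C) - O(-332) = 36/(-27 + 49/39) - (27 - 332) = 36/(-1004/39) - 1*(-305) = 36*(-39/1004) + 305 = -351/251 + 305 = 76204/251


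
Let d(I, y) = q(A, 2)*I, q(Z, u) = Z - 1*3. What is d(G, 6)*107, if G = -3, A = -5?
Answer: 2568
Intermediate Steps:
q(Z, u) = -3 + Z (q(Z, u) = Z - 3 = -3 + Z)
d(I, y) = -8*I (d(I, y) = (-3 - 5)*I = -8*I)
d(G, 6)*107 = -8*(-3)*107 = 24*107 = 2568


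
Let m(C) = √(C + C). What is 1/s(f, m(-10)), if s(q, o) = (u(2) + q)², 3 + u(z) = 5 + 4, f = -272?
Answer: 1/70756 ≈ 1.4133e-5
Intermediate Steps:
m(C) = √2*√C (m(C) = √(2*C) = √2*√C)
u(z) = 6 (u(z) = -3 + (5 + 4) = -3 + 9 = 6)
s(q, o) = (6 + q)²
1/s(f, m(-10)) = 1/((6 - 272)²) = 1/((-266)²) = 1/70756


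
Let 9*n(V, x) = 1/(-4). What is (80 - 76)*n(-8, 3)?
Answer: -⅑ ≈ -0.11111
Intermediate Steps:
n(V, x) = -1/36 (n(V, x) = (⅑)/(-4) = (⅑)*(-¼) = -1/36)
(80 - 76)*n(-8, 3) = (80 - 76)*(-1/36) = 4*(-1/36) = -⅑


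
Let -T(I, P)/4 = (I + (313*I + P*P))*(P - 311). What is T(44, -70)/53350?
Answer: 14261592/26675 ≈ 534.64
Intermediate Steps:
T(I, P) = -4*(-311 + P)*(P**2 + 314*I) (T(I, P) = -4*(I + (313*I + P*P))*(P - 311) = -4*(I + (313*I + P**2))*(-311 + P) = -4*(I + (P**2 + 313*I))*(-311 + P) = -4*(P**2 + 314*I)*(-311 + P) = -4*(-311 + P)*(P**2 + 314*I))
T(44, -70)/53350 = (-4*(-70)**3 + 1244*(-70)**2 + 390616*44 - 1256*44*(-70))/53350 = (-4*(-343000) + 1244*4900 + 17187104 + 3868480)*(1/53350) = (1372000 + 6095600 + 17187104 + 3868480)*(1/53350) = 28523184*(1/53350) = 14261592/26675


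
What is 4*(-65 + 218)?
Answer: 612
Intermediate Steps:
4*(-65 + 218) = 4*153 = 612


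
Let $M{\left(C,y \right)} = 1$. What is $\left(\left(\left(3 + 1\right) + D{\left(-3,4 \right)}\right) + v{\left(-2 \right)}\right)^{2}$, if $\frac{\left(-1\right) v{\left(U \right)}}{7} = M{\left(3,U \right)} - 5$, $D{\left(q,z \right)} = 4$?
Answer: $1296$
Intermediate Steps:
$v{\left(U \right)} = 28$ ($v{\left(U \right)} = - 7 \left(1 - 5\right) = \left(-7\right) \left(-4\right) = 28$)
$\left(\left(\left(3 + 1\right) + D{\left(-3,4 \right)}\right) + v{\left(-2 \right)}\right)^{2} = \left(\left(\left(3 + 1\right) + 4\right) + 28\right)^{2} = \left(\left(4 + 4\right) + 28\right)^{2} = \left(8 + 28\right)^{2} = 36^{2} = 1296$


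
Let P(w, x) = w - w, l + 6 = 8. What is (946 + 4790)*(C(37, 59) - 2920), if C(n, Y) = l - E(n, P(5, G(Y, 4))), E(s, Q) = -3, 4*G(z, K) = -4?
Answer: -16720440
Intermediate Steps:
G(z, K) = -1 (G(z, K) = (¼)*(-4) = -1)
l = 2 (l = -6 + 8 = 2)
P(w, x) = 0
C(n, Y) = 5 (C(n, Y) = 2 - 1*(-3) = 2 + 3 = 5)
(946 + 4790)*(C(37, 59) - 2920) = (946 + 4790)*(5 - 2920) = 5736*(-2915) = -16720440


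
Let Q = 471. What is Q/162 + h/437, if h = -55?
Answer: 65639/23598 ≈ 2.7815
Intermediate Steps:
Q/162 + h/437 = 471/162 - 55/437 = 471*(1/162) - 55*1/437 = 157/54 - 55/437 = 65639/23598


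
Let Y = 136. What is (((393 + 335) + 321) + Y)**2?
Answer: 1404225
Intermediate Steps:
(((393 + 335) + 321) + Y)**2 = (((393 + 335) + 321) + 136)**2 = ((728 + 321) + 136)**2 = (1049 + 136)**2 = 1185**2 = 1404225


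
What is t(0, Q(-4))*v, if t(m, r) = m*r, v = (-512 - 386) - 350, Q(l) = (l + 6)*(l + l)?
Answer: 0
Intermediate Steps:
Q(l) = 2*l*(6 + l) (Q(l) = (6 + l)*(2*l) = 2*l*(6 + l))
v = -1248 (v = -898 - 350 = -1248)
t(0, Q(-4))*v = (0*(2*(-4)*(6 - 4)))*(-1248) = (0*(2*(-4)*2))*(-1248) = (0*(-16))*(-1248) = 0*(-1248) = 0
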